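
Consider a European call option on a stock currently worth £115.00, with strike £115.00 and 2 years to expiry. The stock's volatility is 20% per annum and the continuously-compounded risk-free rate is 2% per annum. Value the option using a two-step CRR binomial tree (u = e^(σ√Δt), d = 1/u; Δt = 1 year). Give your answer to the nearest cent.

£13.60

CRR parameters: u = e^(σ√Δt) = e^(0.2·√1) = 1.2214, d = 1/u = 0.8187
Per-period rate: rΔt = 0.02·1 = 0.02, so R = e^0.02 = 1.0202
Risk-neutral probability p = (e^0.02 − 0.8187)/(1.2214 − 0.8187) = 0.2015/0.4027 = 0.5003
Terminal stock prices: S_uu = 171.6, S_ud = 115, S_dd = 77.09
Terminal payoffs (S − K): max(56.56, 0) = 56.56, max(0, 0) = 0, max(-37.91, 0) = 0
Node u (S = 140.5): V_u = e^(−0.02)·[0.5003·56.5598 + 0.4997·0.0000] = 27.7385
Node d (S = 94.15): V_d = e^(−0.02)·[0.5003·0.0000 + 0.4997·0.0000] = 0.0000
Node 0 (S = 115): V_0 = e^(−0.02)·[0.5003·27.7385 + 0.4997·0.0000] = 13.6037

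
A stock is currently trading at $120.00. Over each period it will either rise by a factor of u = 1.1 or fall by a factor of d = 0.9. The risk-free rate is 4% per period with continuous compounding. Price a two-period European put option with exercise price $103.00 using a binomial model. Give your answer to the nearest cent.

$0.47

Risk-neutral probability p = (e^0.04 − 0.9)/(1.1 − 0.9) = 0.1408/0.2000 = 0.7041
Terminal stock prices: S_uu = 145.2, S_ud = 118.8, S_dd = 97.2
Terminal payoffs (K − S): max(-42.2, 0) = 0, max(-15.8, 0) = 0, max(5.8, 0) = 5.8
Node u (S = 132): V_u = e^(−0.04)·[0.7041·0.0000 + 0.2959·0.0000] = 0.0000
Node d (S = 108): V_d = e^(−0.04)·[0.7041·0.0000 + 0.2959·5.8000] = 1.6492
Node 0 (S = 120): V_0 = e^(−0.04)·[0.7041·0.0000 + 0.2959·1.6492] = 0.4689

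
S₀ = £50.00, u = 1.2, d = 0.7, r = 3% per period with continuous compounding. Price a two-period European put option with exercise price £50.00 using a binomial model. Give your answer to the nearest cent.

£6.14

Risk-neutral probability p = (e^0.03 − 0.7)/(1.2 − 0.7) = 0.3305/0.5000 = 0.6609
Terminal stock prices: S_uu = 72, S_ud = 42, S_dd = 24.5
Terminal payoffs (K − S): max(-22, 0) = 0, max(8, 0) = 8, max(25.5, 0) = 25.5
Node u (S = 60): V_u = e^(−0.03)·[0.6609·0.0000 + 0.3391·8.0000] = 2.6326
Node d (S = 35): V_d = e^(−0.03)·[0.6609·8.0000 + 0.3391·25.5000] = 13.5223
Node 0 (S = 50): V_0 = e^(−0.03)·[0.6609·2.6326 + 0.3391·13.5223] = 6.1382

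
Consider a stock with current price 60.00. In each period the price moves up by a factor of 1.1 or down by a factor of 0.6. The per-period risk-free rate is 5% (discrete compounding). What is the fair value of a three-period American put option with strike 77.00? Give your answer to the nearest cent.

Risk-neutral probability p = (1 + 0.05 − 0.6)/(1.1 − 0.6) = 0.4500/0.5000 = 0.9000
Terminal stock prices: S_uuu = 79.86, S_uud = 43.56, S_udd = 23.76, S_ddd = 12.96
Terminal payoffs (K − S): max(-2.86, 0) = 0, max(33.44, 0) = 33.44, max(53.24, 0) = 53.24, max(64.04, 0) = 64.04
Node uu (S = 72.6): continuation = 1/1.05·[0.9000·0.0000 + 0.1000·33.4400] = 3.1848; exercise value = 4.4000 > continuation, so V_uu = 4.4000 (exercise)
Node ud (S = 39.6): continuation = 1/1.05·[0.9000·33.4400 + 0.1000·53.2400] = 33.7333; exercise value = 37.4000 > continuation, so V_ud = 37.4000 (exercise)
Node dd (S = 21.6): continuation = 1/1.05·[0.9000·53.2400 + 0.1000·64.0400] = 51.7333; exercise value = 55.4000 > continuation, so V_dd = 55.4000 (exercise)
Node u (S = 66): continuation = 1/1.05·[0.9000·4.4000 + 0.1000·37.4000] = 7.3333; exercise value = 11.0000 > continuation, so V_u = 11.0000 (exercise)
Node d (S = 36): continuation = 1/1.05·[0.9000·37.4000 + 0.1000·55.4000] = 37.3333; exercise value = 41.0000 > continuation, so V_d = 41.0000 (exercise)
Node 0 (S = 60): continuation = 1/1.05·[0.9000·11.0000 + 0.1000·41.0000] = 13.3333; exercise value = 17.0000 > continuation, so V_0 = 17.0000 (exercise)

17.00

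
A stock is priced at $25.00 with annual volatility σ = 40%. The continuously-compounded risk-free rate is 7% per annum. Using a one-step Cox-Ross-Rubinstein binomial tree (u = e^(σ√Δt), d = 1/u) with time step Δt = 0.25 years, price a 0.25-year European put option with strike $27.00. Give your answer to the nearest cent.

$3.25

CRR parameters: u = e^(σ√Δt) = e^(0.4·√0.25) = 1.2214, d = 1/u = 0.8187
Per-period rate: rΔt = 0.07·0.25 = 0.0175, so R = e^0.0175 = 1.0177
Risk-neutral probability p = (e^0.0175 − 0.8187)/(1.2214 − 0.8187) = 0.1989/0.4027 = 0.4940
Terminal stock prices: S_u = 30.54, S_d = 20.47
Terminal payoffs (K − S): max(-3.535, 0) = 0, max(6.532, 0) = 6.532
Node 0 (S = 25): V_0 = e^(−0.0175)·[0.4940·0.0000 + 0.5060·6.5317] = 3.2477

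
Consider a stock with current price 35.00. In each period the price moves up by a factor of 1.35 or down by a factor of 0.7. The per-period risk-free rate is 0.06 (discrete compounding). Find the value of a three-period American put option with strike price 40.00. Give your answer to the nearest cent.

8.08

Risk-neutral probability p = (1 + 0.06 − 0.7)/(1.35 − 0.7) = 0.3600/0.6500 = 0.5538
Terminal stock prices: S_uuu = 86.11, S_uud = 44.65, S_udd = 23.15, S_ddd = 12
Terminal payoffs (K − S): max(-46.11, 0) = 0, max(-4.651, 0) = 0, max(16.85, 0) = 16.85, max(28, 0) = 28
Node uu (S = 63.79): continuation = 1/1.06·[0.5538·0.0000 + 0.4462·0.0000] = 0.0000; exercise value = 0.0000 ≤ continuation, so V_uu = 0.0000
Node ud (S = 33.07): continuation = 1/1.06·[0.5538·0.0000 + 0.4462·16.8475] = 7.0911; exercise value = 6.9250 ≤ continuation, so V_ud = 7.0911
Node dd (S = 17.15): continuation = 1/1.06·[0.5538·16.8475 + 0.4462·27.9950] = 20.5858; exercise value = 22.8500 > continuation, so V_dd = 22.8500 (exercise)
Node u (S = 47.25): continuation = 1/1.06·[0.5538·0.0000 + 0.4462·7.0911] = 2.9846; exercise value = 0.0000 ≤ continuation, so V_u = 2.9846
Node d (S = 24.5): continuation = 1/1.06·[0.5538·7.0911 + 0.4462·22.8500] = 13.3226; exercise value = 15.5000 > continuation, so V_d = 15.5000 (exercise)
Node 0 (S = 35): continuation = 1/1.06·[0.5538·2.9846 + 0.4462·15.5000] = 8.0834; exercise value = 5.0000 ≤ continuation, so V_0 = 8.0834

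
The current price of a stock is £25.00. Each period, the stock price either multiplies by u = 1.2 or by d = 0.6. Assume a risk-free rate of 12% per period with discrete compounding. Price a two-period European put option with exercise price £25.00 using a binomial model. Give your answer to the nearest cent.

Risk-neutral probability p = (1 + 0.12 − 0.6)/(1.2 − 0.6) = 0.5200/0.6000 = 0.8667
Terminal stock prices: S_uu = 36, S_ud = 18, S_dd = 9
Terminal payoffs (K − S): max(-11, 0) = 0, max(7, 0) = 7, max(16, 0) = 16
Node u (S = 30): V_u = 1/1.12·[0.8667·0.0000 + 0.1333·7.0000] = 0.8333
Node d (S = 15): V_d = 1/1.12·[0.8667·7.0000 + 0.1333·16.0000] = 7.3214
Node 0 (S = 25): V_0 = 1/1.12·[0.8667·0.8333 + 0.1333·7.3214] = 1.5164

£1.52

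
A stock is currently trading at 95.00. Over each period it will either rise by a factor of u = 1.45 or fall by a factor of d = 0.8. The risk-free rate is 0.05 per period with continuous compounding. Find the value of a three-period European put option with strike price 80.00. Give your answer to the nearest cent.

Risk-neutral probability p = (e^0.05 − 0.8)/(1.45 − 0.8) = 0.2513/0.6500 = 0.3866
Terminal stock prices: S_uuu = 289.6, S_uud = 159.8, S_udd = 88.16, S_ddd = 48.64
Terminal payoffs (K − S): max(-209.6, 0) = 0, max(-79.79, 0) = 0, max(-8.16, 0) = 0, max(31.36, 0) = 31.36
Node uu (S = 199.7): V_uu = e^(−0.05)·[0.3866·0.0000 + 0.6134·0.0000] = 0.0000
Node ud (S = 110.2): V_ud = e^(−0.05)·[0.3866·0.0000 + 0.6134·0.0000] = 0.0000
Node dd (S = 60.8): V_dd = e^(−0.05)·[0.3866·0.0000 + 0.6134·31.3600] = 18.2989
Node u (S = 137.8): V_u = e^(−0.05)·[0.3866·0.0000 + 0.6134·0.0000] = 0.0000
Node d (S = 76): V_d = e^(−0.05)·[0.3866·0.0000 + 0.6134·18.2989] = 10.6776
Node 0 (S = 95): V_0 = e^(−0.05)·[0.3866·0.0000 + 0.6134·10.6776] = 6.2305

6.23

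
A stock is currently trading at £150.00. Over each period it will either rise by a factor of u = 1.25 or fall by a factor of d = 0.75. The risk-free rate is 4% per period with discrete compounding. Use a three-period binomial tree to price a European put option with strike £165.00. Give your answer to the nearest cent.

Risk-neutral probability p = (1 + 0.04 − 0.75)/(1.25 − 0.75) = 0.2900/0.5000 = 0.5800
Terminal stock prices: S_uuu = 293, S_uud = 175.8, S_udd = 105.5, S_ddd = 63.28
Terminal payoffs (K − S): max(-128, 0) = 0, max(-10.78, 0) = 0, max(59.53, 0) = 59.53, max(101.7, 0) = 101.7
Node uu (S = 234.4): V_uu = 1/1.04·[0.5800·0.0000 + 0.4200·0.0000] = 0.0000
Node ud (S = 140.6): V_ud = 1/1.04·[0.5800·0.0000 + 0.4200·59.5312] = 24.0415
Node dd (S = 84.38): V_dd = 1/1.04·[0.5800·59.5312 + 0.4200·101.7188] = 74.2788
Node u (S = 187.5): V_u = 1/1.04·[0.5800·0.0000 + 0.4200·24.0415] = 9.7091
Node d (S = 112.5): V_d = 1/1.04·[0.5800·24.0415 + 0.4200·74.2788] = 43.4050
Node 0 (S = 150): V_0 = 1/1.04·[0.5800·9.7091 + 0.4200·43.4050] = 22.9436

£22.94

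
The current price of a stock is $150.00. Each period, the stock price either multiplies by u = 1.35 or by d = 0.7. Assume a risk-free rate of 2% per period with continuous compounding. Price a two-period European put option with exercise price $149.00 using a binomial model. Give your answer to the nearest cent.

Risk-neutral probability p = (e^0.02 − 0.7)/(1.35 − 0.7) = 0.3202/0.6500 = 0.4926
Terminal stock prices: S_uu = 273.4, S_ud = 141.8, S_dd = 73.5
Terminal payoffs (K − S): max(-124.4, 0) = 0, max(7.25, 0) = 7.25, max(75.5, 0) = 75.5
Node u (S = 202.5): V_u = e^(−0.02)·[0.4926·0.0000 + 0.5074·7.2500] = 3.6057
Node d (S = 105): V_d = e^(−0.02)·[0.4926·7.2500 + 0.5074·75.5000] = 41.0496
Node 0 (S = 150): V_0 = e^(−0.02)·[0.4926·3.6057 + 0.5074·41.0496] = 22.1565

$22.16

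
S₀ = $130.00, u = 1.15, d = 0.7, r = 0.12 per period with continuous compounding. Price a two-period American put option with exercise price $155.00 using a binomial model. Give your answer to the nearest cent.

Risk-neutral probability p = (e^0.12 − 0.7)/(1.15 − 0.7) = 0.4275/0.4500 = 0.9500
Terminal stock prices: S_uu = 171.9, S_ud = 104.6, S_dd = 63.7
Terminal payoffs (K − S): max(-16.92, 0) = 0, max(50.35, 0) = 50.35, max(91.3, 0) = 91.3
Node u (S = 149.5): continuation = e^(−0.12)·[0.9500·0.0000 + 0.0500·50.3500] = 2.2331; exercise value = 5.5000 > continuation, so V_u = 5.5000 (exercise)
Node d (S = 91): continuation = e^(−0.12)·[0.9500·50.3500 + 0.0500·91.3000] = 46.4727; exercise value = 64.0000 > continuation, so V_d = 64.0000 (exercise)
Node 0 (S = 130): continuation = e^(−0.12)·[0.9500·5.5000 + 0.0500·64.0000] = 7.4727; exercise value = 25.0000 > continuation, so V_0 = 25.0000 (exercise)

$25.00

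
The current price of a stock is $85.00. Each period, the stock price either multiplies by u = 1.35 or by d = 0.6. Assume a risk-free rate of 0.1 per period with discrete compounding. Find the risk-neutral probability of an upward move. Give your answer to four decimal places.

Risk-neutral probability p = (1 + 0.1 − 0.6)/(1.35 − 0.6) = 0.5000/0.7500 = 0.6667

p = 0.6667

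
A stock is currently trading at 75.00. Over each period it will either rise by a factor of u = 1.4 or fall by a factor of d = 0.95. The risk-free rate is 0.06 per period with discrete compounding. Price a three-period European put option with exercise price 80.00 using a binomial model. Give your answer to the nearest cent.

5.68

Risk-neutral probability p = (1 + 0.06 − 0.95)/(1.4 − 0.95) = 0.1100/0.4500 = 0.2444
Terminal stock prices: S_uuu = 205.8, S_uud = 139.6, S_udd = 94.76, S_ddd = 64.3
Terminal payoffs (K − S): max(-125.8, 0) = 0, max(-59.65, 0) = 0, max(-14.76, 0) = 0, max(15.7, 0) = 15.7
Node uu (S = 147): V_uu = 1/1.06·[0.2444·0.0000 + 0.7556·0.0000] = 0.0000
Node ud (S = 99.75): V_ud = 1/1.06·[0.2444·0.0000 + 0.7556·0.0000] = 0.0000
Node dd (S = 67.69): V_dd = 1/1.06·[0.2444·0.0000 + 0.7556·15.6969] = 11.1885
Node u (S = 105): V_u = 1/1.06·[0.2444·0.0000 + 0.7556·0.0000] = 0.0000
Node d (S = 71.25): V_d = 1/1.06·[0.2444·0.0000 + 0.7556·11.1885] = 7.9751
Node 0 (S = 75): V_0 = 1/1.06·[0.2444·0.0000 + 0.7556·7.9751] = 5.6845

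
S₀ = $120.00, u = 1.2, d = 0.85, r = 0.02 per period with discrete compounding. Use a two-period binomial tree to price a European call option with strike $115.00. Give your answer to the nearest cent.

$16.66

Risk-neutral probability p = (1 + 0.02 − 0.85)/(1.2 − 0.85) = 0.1700/0.3500 = 0.4857
Terminal stock prices: S_uu = 172.8, S_ud = 122.4, S_dd = 86.7
Terminal payoffs (S − K): max(57.8, 0) = 57.8, max(7.4, 0) = 7.4, max(-28.3, 0) = 0
Node u (S = 144): V_u = 1/1.02·[0.4857·57.8000 + 0.5143·7.4000] = 31.2549
Node d (S = 102): V_d = 1/1.02·[0.4857·7.4000 + 0.5143·0.0000] = 3.5238
Node 0 (S = 120): V_0 = 1/1.02·[0.4857·31.2549 + 0.5143·3.5238] = 16.6600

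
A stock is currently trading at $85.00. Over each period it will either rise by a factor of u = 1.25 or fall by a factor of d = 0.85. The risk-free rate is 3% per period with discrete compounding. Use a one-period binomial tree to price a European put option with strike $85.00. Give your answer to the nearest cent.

$6.81

Risk-neutral probability p = (1 + 0.03 − 0.85)/(1.25 − 0.85) = 0.1800/0.4000 = 0.4500
Terminal stock prices: S_u = 106.2, S_d = 72.25
Terminal payoffs (K − S): max(-21.25, 0) = 0, max(12.75, 0) = 12.75
Node 0 (S = 85): V_0 = 1/1.03·[0.4500·0.0000 + 0.5500·12.7500] = 6.8083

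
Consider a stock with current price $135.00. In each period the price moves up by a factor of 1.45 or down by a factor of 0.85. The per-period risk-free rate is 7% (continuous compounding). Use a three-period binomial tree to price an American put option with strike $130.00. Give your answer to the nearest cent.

$11.17

Risk-neutral probability p = (e^0.07 − 0.85)/(1.45 − 0.85) = 0.2225/0.6000 = 0.3708
Terminal stock prices: S_uuu = 411.6, S_uud = 241.3, S_udd = 141.4, S_ddd = 82.91
Terminal payoffs (K − S): max(-281.6, 0) = 0, max(-111.3, 0) = 0, max(-11.43, 0) = 0, max(47.09, 0) = 47.09
Node uu (S = 283.8): continuation = e^(−0.07)·[0.3708·0.0000 + 0.6292·0.0000] = 0.0000; exercise value = 0.0000 ≤ continuation, so V_uu = 0.0000
Node ud (S = 166.4): continuation = e^(−0.07)·[0.3708·0.0000 + 0.6292·0.0000] = 0.0000; exercise value = 0.0000 ≤ continuation, so V_ud = 0.0000
Node dd (S = 97.54): continuation = e^(−0.07)·[0.3708·0.0000 + 0.6292·47.0931] = 27.6257; exercise value = 32.4625 > continuation, so V_dd = 32.4625 (exercise)
Node u (S = 195.8): continuation = e^(−0.07)·[0.3708·0.0000 + 0.6292·0.0000] = 0.0000; exercise value = 0.0000 ≤ continuation, so V_u = 0.0000
Node d (S = 114.8): continuation = e^(−0.07)·[0.3708·0.0000 + 0.6292·32.4625] = 19.0431; exercise value = 15.2500 ≤ continuation, so V_d = 19.0431
Node 0 (S = 135): continuation = e^(−0.07)·[0.3708·0.0000 + 0.6292·19.0431] = 11.1710; exercise value = 0.0000 ≤ continuation, so V_0 = 11.1710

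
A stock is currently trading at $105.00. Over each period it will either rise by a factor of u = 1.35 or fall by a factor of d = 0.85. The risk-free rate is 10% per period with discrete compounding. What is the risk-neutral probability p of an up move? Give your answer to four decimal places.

Risk-neutral probability p = (1 + 0.1 − 0.85)/(1.35 − 0.85) = 0.2500/0.5000 = 0.5000

p = 0.5000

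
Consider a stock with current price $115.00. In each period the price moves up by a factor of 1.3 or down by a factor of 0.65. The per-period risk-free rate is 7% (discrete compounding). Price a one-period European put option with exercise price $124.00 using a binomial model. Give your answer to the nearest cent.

$16.29

Risk-neutral probability p = (1 + 0.07 − 0.65)/(1.3 − 0.65) = 0.4200/0.6500 = 0.6462
Terminal stock prices: S_u = 149.5, S_d = 74.75
Terminal payoffs (K − S): max(-25.5, 0) = 0, max(49.25, 0) = 49.25
Node 0 (S = 115): V_0 = 1/1.07·[0.6462·0.0000 + 0.3538·49.2500] = 16.2868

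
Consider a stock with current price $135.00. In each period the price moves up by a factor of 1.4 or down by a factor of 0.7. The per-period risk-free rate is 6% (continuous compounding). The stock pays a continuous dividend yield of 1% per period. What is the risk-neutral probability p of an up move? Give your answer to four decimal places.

p = 0.5018

Per-period risk-free factor R = e^0.06 = 1.0618; dividend-adjusted growth = e^(0.06−0.01) = 1.0513.
Risk-neutral probability p = (1.0513 − 0.7)/(1.4 − 0.7) = 0.3513/0.7000 = 0.5018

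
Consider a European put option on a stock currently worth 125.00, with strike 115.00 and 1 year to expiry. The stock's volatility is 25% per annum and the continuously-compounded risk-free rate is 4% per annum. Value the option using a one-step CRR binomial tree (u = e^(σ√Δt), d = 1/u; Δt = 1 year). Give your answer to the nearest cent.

8.16

CRR parameters: u = e^(σ√Δt) = e^(0.25·√1) = 1.2840, d = 1/u = 0.7788
Per-period rate: rΔt = 0.04·1 = 0.04, so R = e^0.04 = 1.0408
Risk-neutral probability p = (e^0.04 − 0.7788)/(1.2840 − 0.7788) = 0.2620/0.5052 = 0.5186
Terminal stock prices: S_u = 160.5, S_d = 97.35
Terminal payoffs (K − S): max(-45.5, 0) = 0, max(17.65, 0) = 17.65
Node 0 (S = 125): V_0 = e^(−0.04)·[0.5186·0.0000 + 0.4814·17.6499] = 8.1635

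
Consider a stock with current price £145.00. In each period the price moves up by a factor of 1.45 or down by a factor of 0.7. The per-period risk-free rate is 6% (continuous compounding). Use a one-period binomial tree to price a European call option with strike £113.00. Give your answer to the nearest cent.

Risk-neutral probability p = (e^0.06 − 0.7)/(1.45 − 0.7) = 0.3618/0.7500 = 0.4824
Terminal stock prices: S_u = 210.2, S_d = 101.5
Terminal payoffs (S − K): max(97.25, 0) = 97.25, max(-11.5, 0) = 0
Node 0 (S = 145): V_0 = e^(−0.06)·[0.4824·97.2500 + 0.5176·0.0000] = 44.1858

£44.19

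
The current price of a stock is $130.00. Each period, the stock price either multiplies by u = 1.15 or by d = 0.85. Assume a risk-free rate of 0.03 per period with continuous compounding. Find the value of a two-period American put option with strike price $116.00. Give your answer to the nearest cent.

Risk-neutral probability p = (e^0.03 − 0.85)/(1.15 − 0.85) = 0.1805/0.3000 = 0.6015
Terminal stock prices: S_uu = 171.9, S_ud = 127.1, S_dd = 93.92
Terminal payoffs (K − S): max(-55.92, 0) = 0, max(-11.08, 0) = 0, max(22.08, 0) = 22.08
Node u (S = 149.5): continuation = e^(−0.03)·[0.6015·0.0000 + 0.3985·0.0000] = 0.0000; exercise value = 0.0000 ≤ continuation, so V_u = 0.0000
Node d (S = 110.5): continuation = e^(−0.03)·[0.6015·0.0000 + 0.3985·22.0750] = 8.5366; exercise value = 5.5000 ≤ continuation, so V_d = 8.5366
Node 0 (S = 130): continuation = e^(−0.03)·[0.6015·0.0000 + 0.3985·8.5366] = 3.3012; exercise value = 0.0000 ≤ continuation, so V_0 = 3.3012

$3.30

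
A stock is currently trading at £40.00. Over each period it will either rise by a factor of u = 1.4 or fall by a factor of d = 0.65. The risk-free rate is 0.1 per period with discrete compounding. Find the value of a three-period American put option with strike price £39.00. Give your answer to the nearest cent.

Risk-neutral probability p = (1 + 0.1 − 0.65)/(1.4 − 0.65) = 0.4500/0.7500 = 0.6000
Terminal stock prices: S_uuu = 109.8, S_uud = 50.96, S_udd = 23.66, S_ddd = 10.98
Terminal payoffs (K − S): max(-70.76, 0) = 0, max(-11.96, 0) = 0, max(15.34, 0) = 15.34, max(28.02, 0) = 28.02
Node uu (S = 78.4): continuation = 1/1.1·[0.6000·0.0000 + 0.4000·0.0000] = 0.0000; exercise value = 0.0000 ≤ continuation, so V_uu = 0.0000
Node ud (S = 36.4): continuation = 1/1.1·[0.6000·0.0000 + 0.4000·15.3400] = 5.5782; exercise value = 2.6000 ≤ continuation, so V_ud = 5.5782
Node dd (S = 16.9): continuation = 1/1.1·[0.6000·15.3400 + 0.4000·28.0150] = 18.5545; exercise value = 22.1000 > continuation, so V_dd = 22.1000 (exercise)
Node u (S = 56): continuation = 1/1.1·[0.6000·0.0000 + 0.4000·5.5782] = 2.0284; exercise value = 0.0000 ≤ continuation, so V_u = 2.0284
Node d (S = 26): continuation = 1/1.1·[0.6000·5.5782 + 0.4000·22.1000] = 11.0790; exercise value = 13.0000 > continuation, so V_d = 13.0000 (exercise)
Node 0 (S = 40): continuation = 1/1.1·[0.6000·2.0284 + 0.4000·13.0000] = 5.8337; exercise value = 0.0000 ≤ continuation, so V_0 = 5.8337

£5.83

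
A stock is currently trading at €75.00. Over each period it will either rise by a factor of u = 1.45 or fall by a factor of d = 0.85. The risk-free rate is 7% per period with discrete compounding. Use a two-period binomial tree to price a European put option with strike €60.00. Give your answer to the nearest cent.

€2.04

Risk-neutral probability p = (1 + 0.07 − 0.85)/(1.45 − 0.85) = 0.2200/0.6000 = 0.3667
Terminal stock prices: S_uu = 157.7, S_ud = 92.44, S_dd = 54.19
Terminal payoffs (K − S): max(-97.69, 0) = 0, max(-32.44, 0) = 0, max(5.813, 0) = 5.813
Node u (S = 108.8): V_u = 1/1.07·[0.3667·0.0000 + 0.6333·0.0000] = 0.0000
Node d (S = 63.75): V_d = 1/1.07·[0.3667·0.0000 + 0.6333·5.8125] = 3.4404
Node 0 (S = 75): V_0 = 1/1.07·[0.3667·0.0000 + 0.6333·3.4404] = 2.0364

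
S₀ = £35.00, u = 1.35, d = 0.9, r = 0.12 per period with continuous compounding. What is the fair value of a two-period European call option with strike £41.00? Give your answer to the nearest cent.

Risk-neutral probability p = (e^0.12 − 0.9)/(1.35 − 0.9) = 0.2275/0.4500 = 0.5055
Terminal stock prices: S_uu = 63.79, S_ud = 42.52, S_dd = 28.35
Terminal payoffs (S − K): max(22.79, 0) = 22.79, max(1.525, 0) = 1.525, max(-12.65, 0) = 0
Node u (S = 47.25): V_u = e^(−0.12)·[0.5055·22.7875 + 0.4945·1.5250] = 10.8863
Node d (S = 31.5): V_d = e^(−0.12)·[0.5055·1.5250 + 0.4945·0.0000] = 0.6838
Node 0 (S = 35): V_0 = e^(−0.12)·[0.5055·10.8863 + 0.4945·0.6838] = 5.1811

£5.18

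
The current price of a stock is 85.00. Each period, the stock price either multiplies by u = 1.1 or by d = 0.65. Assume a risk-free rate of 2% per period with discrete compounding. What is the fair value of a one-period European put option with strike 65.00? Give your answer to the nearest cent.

1.70

Risk-neutral probability p = (1 + 0.02 − 0.65)/(1.1 − 0.65) = 0.3700/0.4500 = 0.8222
Terminal stock prices: S_u = 93.5, S_d = 55.25
Terminal payoffs (K − S): max(-28.5, 0) = 0, max(9.75, 0) = 9.75
Node 0 (S = 85): V_0 = 1/1.02·[0.8222·0.0000 + 0.1778·9.7500] = 1.6993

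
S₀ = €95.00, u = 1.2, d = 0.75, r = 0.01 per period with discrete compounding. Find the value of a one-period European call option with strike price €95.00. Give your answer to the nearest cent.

Risk-neutral probability p = (1 + 0.01 − 0.75)/(1.2 − 0.75) = 0.2600/0.4500 = 0.5778
Terminal stock prices: S_u = 114, S_d = 71.25
Terminal payoffs (S − K): max(19, 0) = 19, max(-23.75, 0) = 0
Node 0 (S = 95): V_0 = 1/1.01·[0.5778·19.0000 + 0.4222·0.0000] = 10.8691

€10.87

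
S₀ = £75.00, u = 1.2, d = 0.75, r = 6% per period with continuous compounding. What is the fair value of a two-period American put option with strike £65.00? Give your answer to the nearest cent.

Risk-neutral probability p = (e^0.06 − 0.75)/(1.2 − 0.75) = 0.3118/0.4500 = 0.6930
Terminal stock prices: S_uu = 108, S_ud = 67.5, S_dd = 42.19
Terminal payoffs (K − S): max(-43, 0) = 0, max(-2.5, 0) = 0, max(22.81, 0) = 22.81
Node u (S = 90): continuation = e^(−0.06)·[0.6930·0.0000 + 0.3070·0.0000] = 0.0000; exercise value = 0.0000 ≤ continuation, so V_u = 0.0000
Node d (S = 56.25): continuation = e^(−0.06)·[0.6930·0.0000 + 0.3070·22.8125] = 6.5962; exercise value = 8.7500 > continuation, so V_d = 8.7500 (exercise)
Node 0 (S = 75): continuation = e^(−0.06)·[0.6930·0.0000 + 0.3070·8.7500] = 2.5301; exercise value = 0.0000 ≤ continuation, so V_0 = 2.5301

£2.53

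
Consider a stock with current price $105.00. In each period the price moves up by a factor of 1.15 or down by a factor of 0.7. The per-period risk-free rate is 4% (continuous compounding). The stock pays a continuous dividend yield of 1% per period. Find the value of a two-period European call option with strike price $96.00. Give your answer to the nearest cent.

Per-period risk-free factor R = e^0.04 = 1.0408; dividend-adjusted growth = e^(0.04−0.01) = 1.0305.
Risk-neutral probability p = (1.0305 − 0.7)/(1.15 − 0.7) = 0.3305/0.4500 = 0.7343
Terminal stock prices: S_uu = 138.9, S_ud = 84.52, S_dd = 51.45
Terminal payoffs (S − K): max(42.86, 0) = 42.86, max(-11.48, 0) = 0, max(-44.55, 0) = 0
Node u (S = 120.7): V_u = e^(−0.04)·[0.7343·42.8625 + 0.2657·0.0000] = 30.2416
Node d (S = 73.5): V_d = e^(−0.04)·[0.7343·0.0000 + 0.2657·0.0000] = 0.0000
Node 0 (S = 105): V_0 = e^(−0.04)·[0.7343·30.2416 + 0.2657·0.0000] = 21.3370

$21.34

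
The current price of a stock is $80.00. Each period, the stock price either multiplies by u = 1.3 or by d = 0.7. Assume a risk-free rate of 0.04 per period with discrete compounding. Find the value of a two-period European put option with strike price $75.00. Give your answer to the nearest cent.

$7.21

Risk-neutral probability p = (1 + 0.04 − 0.7)/(1.3 − 0.7) = 0.3400/0.6000 = 0.5667
Terminal stock prices: S_uu = 135.2, S_ud = 72.8, S_dd = 39.2
Terminal payoffs (K − S): max(-60.2, 0) = 0, max(2.2, 0) = 2.2, max(35.8, 0) = 35.8
Node u (S = 104): V_u = 1/1.04·[0.5667·0.0000 + 0.4333·2.2000] = 0.9167
Node d (S = 56): V_d = 1/1.04·[0.5667·2.2000 + 0.4333·35.8000] = 16.1154
Node 0 (S = 80): V_0 = 1/1.04·[0.5667·0.9167 + 0.4333·16.1154] = 7.2142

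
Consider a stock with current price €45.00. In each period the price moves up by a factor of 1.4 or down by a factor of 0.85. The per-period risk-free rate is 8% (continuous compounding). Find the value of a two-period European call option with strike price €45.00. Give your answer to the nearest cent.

Risk-neutral probability p = (e^0.08 − 0.85)/(1.4 − 0.85) = 0.2333/0.5500 = 0.4242
Terminal stock prices: S_uu = 88.2, S_ud = 53.55, S_dd = 32.51
Terminal payoffs (S − K): max(43.2, 0) = 43.2, max(8.55, 0) = 8.55, max(-12.49, 0) = 0
Node u (S = 63): V_u = e^(−0.08)·[0.4242·43.2000 + 0.5758·8.5500] = 21.4598
Node d (S = 38.25): V_d = e^(−0.08)·[0.4242·8.5500 + 0.5758·0.0000] = 3.3477
Node 0 (S = 45): V_0 = e^(−0.08)·[0.4242·21.4598 + 0.5758·3.3477] = 10.1821

€10.18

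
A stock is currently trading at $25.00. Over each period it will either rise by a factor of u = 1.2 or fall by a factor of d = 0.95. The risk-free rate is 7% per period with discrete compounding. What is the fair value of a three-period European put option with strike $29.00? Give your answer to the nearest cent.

$1.48

Risk-neutral probability p = (1 + 0.07 − 0.95)/(1.2 − 0.95) = 0.1200/0.2500 = 0.4800
Terminal stock prices: S_uuu = 43.2, S_uud = 34.2, S_udd = 27.07, S_ddd = 21.43
Terminal payoffs (K − S): max(-14.2, 0) = 0, max(-5.2, 0) = 0, max(1.925, 0) = 1.925, max(7.566, 0) = 7.566
Node uu (S = 36): V_uu = 1/1.07·[0.4800·0.0000 + 0.5200·0.0000] = 0.0000
Node ud (S = 28.5): V_ud = 1/1.07·[0.4800·0.0000 + 0.5200·1.9250] = 0.9355
Node dd (S = 22.56): V_dd = 1/1.07·[0.4800·1.9250 + 0.5200·7.5656] = 4.5403
Node u (S = 30): V_u = 1/1.07·[0.4800·0.0000 + 0.5200·0.9355] = 0.4546
Node d (S = 23.75): V_d = 1/1.07·[0.4800·0.9355 + 0.5200·4.5403] = 2.6262
Node 0 (S = 25): V_0 = 1/1.07·[0.4800·0.4546 + 0.5200·2.6262] = 1.4802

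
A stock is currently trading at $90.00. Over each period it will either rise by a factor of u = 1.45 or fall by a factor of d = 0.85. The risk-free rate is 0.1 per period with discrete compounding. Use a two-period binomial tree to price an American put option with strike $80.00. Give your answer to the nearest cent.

$4.21

Risk-neutral probability p = (1 + 0.1 − 0.85)/(1.45 − 0.85) = 0.2500/0.6000 = 0.4167
Terminal stock prices: S_uu = 189.2, S_ud = 110.9, S_dd = 65.02
Terminal payoffs (K − S): max(-109.2, 0) = 0, max(-30.92, 0) = 0, max(14.98, 0) = 14.98
Node u (S = 130.5): continuation = 1/1.1·[0.4167·0.0000 + 0.5833·0.0000] = 0.0000; exercise value = 0.0000 ≤ continuation, so V_u = 0.0000
Node d (S = 76.5): continuation = 1/1.1·[0.4167·0.0000 + 0.5833·14.9750] = 7.9413; exercise value = 3.5000 ≤ continuation, so V_d = 7.9413
Node 0 (S = 90): continuation = 1/1.1·[0.4167·0.0000 + 0.5833·7.9413] = 4.2113; exercise value = 0.0000 ≤ continuation, so V_0 = 4.2113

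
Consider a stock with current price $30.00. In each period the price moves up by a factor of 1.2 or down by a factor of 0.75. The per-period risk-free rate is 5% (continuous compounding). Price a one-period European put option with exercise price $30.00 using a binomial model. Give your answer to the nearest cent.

$2.36

Risk-neutral probability p = (e^0.05 − 0.75)/(1.2 − 0.75) = 0.3013/0.4500 = 0.6695
Terminal stock prices: S_u = 36, S_d = 22.5
Terminal payoffs (K − S): max(-6, 0) = 0, max(7.5, 0) = 7.5
Node 0 (S = 30): V_0 = e^(−0.05)·[0.6695·0.0000 + 0.3305·7.5000] = 2.3579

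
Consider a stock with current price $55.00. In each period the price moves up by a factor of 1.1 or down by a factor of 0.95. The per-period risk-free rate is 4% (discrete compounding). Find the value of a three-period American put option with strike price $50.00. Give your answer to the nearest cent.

$0.16

Risk-neutral probability p = (1 + 0.04 − 0.95)/(1.1 − 0.95) = 0.0900/0.1500 = 0.6000
Terminal stock prices: S_uuu = 73.21, S_uud = 63.22, S_udd = 54.6, S_ddd = 47.16
Terminal payoffs (K − S): max(-23.21, 0) = 0, max(-13.22, 0) = 0, max(-4.601, 0) = 0, max(2.844, 0) = 2.844
Node uu (S = 66.55): continuation = 1/1.04·[0.6000·0.0000 + 0.4000·0.0000] = 0.0000; exercise value = 0.0000 ≤ continuation, so V_uu = 0.0000
Node ud (S = 57.48): continuation = 1/1.04·[0.6000·0.0000 + 0.4000·0.0000] = 0.0000; exercise value = 0.0000 ≤ continuation, so V_ud = 0.0000
Node dd (S = 49.64): continuation = 1/1.04·[0.6000·0.0000 + 0.4000·2.8444] = 1.0940; exercise value = 0.3625 ≤ continuation, so V_dd = 1.0940
Node u (S = 60.5): continuation = 1/1.04·[0.6000·0.0000 + 0.4000·0.0000] = 0.0000; exercise value = 0.0000 ≤ continuation, so V_u = 0.0000
Node d (S = 52.25): continuation = 1/1.04·[0.6000·0.0000 + 0.4000·1.0940] = 0.4208; exercise value = 0.0000 ≤ continuation, so V_d = 0.4208
Node 0 (S = 55): continuation = 1/1.04·[0.6000·0.0000 + 0.4000·0.4208] = 0.1618; exercise value = 0.0000 ≤ continuation, so V_0 = 0.1618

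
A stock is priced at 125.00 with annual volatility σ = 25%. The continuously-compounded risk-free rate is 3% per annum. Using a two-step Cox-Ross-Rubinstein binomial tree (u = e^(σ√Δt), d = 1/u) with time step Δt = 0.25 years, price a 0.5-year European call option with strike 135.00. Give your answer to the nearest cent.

CRR parameters: u = e^(σ√Δt) = e^(0.25·√0.25) = 1.1331, d = 1/u = 0.8825
Per-period rate: rΔt = 0.03·0.25 = 0.0075, so R = e^0.0075 = 1.0075
Risk-neutral probability p = (e^0.0075 − 0.8825)/(1.1331 − 0.8825) = 0.1250/0.2507 = 0.4988
Terminal stock prices: S_uu = 160.5, S_ud = 125, S_dd = 97.35
Terminal payoffs (S − K): max(25.5, 0) = 25.5, max(-10, 0) = 0, max(-37.65, 0) = 0
Node u (S = 141.6): V_u = e^(−0.0075)·[0.4988·25.5032 + 0.5012·0.0000] = 12.6266
Node d (S = 110.3): V_d = e^(−0.0075)·[0.4988·0.0000 + 0.5012·0.0000] = 0.0000
Node 0 (S = 125): V_0 = e^(−0.0075)·[0.4988·12.6266 + 0.5012·0.0000] = 6.2514

6.25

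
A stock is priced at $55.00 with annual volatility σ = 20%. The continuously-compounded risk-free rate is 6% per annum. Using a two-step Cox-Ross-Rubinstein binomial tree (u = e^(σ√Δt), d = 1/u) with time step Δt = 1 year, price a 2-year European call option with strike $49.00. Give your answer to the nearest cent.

CRR parameters: u = e^(σ√Δt) = e^(0.2·√1) = 1.2214, d = 1/u = 0.8187
Per-period rate: rΔt = 0.06·1 = 0.06, so R = e^0.06 = 1.0618
Risk-neutral probability p = (e^0.06 − 0.8187)/(1.2214 − 0.8187) = 0.2431/0.4027 = 0.6037
Terminal stock prices: S_uu = 82.05, S_ud = 55, S_dd = 36.87
Terminal payoffs (S − K): max(33.05, 0) = 33.05, max(6, 0) = 6, max(-12.13, 0) = 0
Node u (S = 67.18): V_u = e^(−0.06)·[0.6037·33.0504 + 0.3963·6.0000] = 21.0307
Node d (S = 45.03): V_d = e^(−0.06)·[0.6037·6.0000 + 0.3963·0.0000] = 3.4114
Node 0 (S = 55): V_0 = e^(−0.06)·[0.6037·21.0307 + 0.3963·3.4114] = 13.2306

$13.23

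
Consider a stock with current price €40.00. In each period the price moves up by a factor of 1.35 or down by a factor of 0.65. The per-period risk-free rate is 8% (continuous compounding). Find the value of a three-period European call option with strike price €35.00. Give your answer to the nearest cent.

Risk-neutral probability p = (e^0.08 − 0.65)/(1.35 − 0.65) = 0.4333/0.7000 = 0.6190
Terminal stock prices: S_uuu = 98.42, S_uud = 47.39, S_udd = 22.82, S_ddd = 10.98
Terminal payoffs (S − K): max(63.42, 0) = 63.42, max(12.39, 0) = 12.39, max(-12.18, 0) = 0, max(-24.02, 0) = 0
Node uu (S = 72.9): V_uu = e^(−0.08)·[0.6190·63.4150 + 0.3810·12.3850] = 40.5909
Node ud (S = 35.1): V_ud = e^(−0.08)·[0.6190·12.3850 + 0.3810·0.0000] = 7.0767
Node dd (S = 16.9): V_dd = e^(−0.08)·[0.6190·0.0000 + 0.3810·0.0000] = 0.0000
Node u (S = 54): V_u = e^(−0.08)·[0.6190·40.5909 + 0.3810·7.0767] = 25.6824
Node d (S = 26): V_d = e^(−0.08)·[0.6190·7.0767 + 0.3810·0.0000] = 4.0436
Node 0 (S = 40): V_0 = e^(−0.08)·[0.6190·25.6824 + 0.3810·4.0436] = 16.0969

€16.10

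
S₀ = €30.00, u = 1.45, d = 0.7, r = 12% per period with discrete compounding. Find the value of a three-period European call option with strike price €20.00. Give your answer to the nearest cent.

€16.35

Risk-neutral probability p = (1 + 0.12 − 0.7)/(1.45 − 0.7) = 0.4200/0.7500 = 0.5600
Terminal stock prices: S_uuu = 91.46, S_uud = 44.15, S_udd = 21.31, S_ddd = 10.29
Terminal payoffs (S − K): max(71.46, 0) = 71.46, max(24.15, 0) = 24.15, max(1.315, 0) = 1.315, max(-9.71, 0) = 0
Node uu (S = 63.08): V_uu = 1/1.12·[0.5600·71.4587 + 0.4400·24.1525] = 45.2179
Node ud (S = 30.45): V_ud = 1/1.12·[0.5600·24.1525 + 0.4400·1.3150] = 12.5929
Node dd (S = 14.7): V_dd = 1/1.12·[0.5600·1.3150 + 0.4400·0.0000] = 0.6575
Node u (S = 43.5): V_u = 1/1.12·[0.5600·45.2179 + 0.4400·12.5929] = 27.5561
Node d (S = 21): V_d = 1/1.12·[0.5600·12.5929 + 0.4400·0.6575] = 6.5547
Node 0 (S = 30): V_0 = 1/1.12·[0.5600·27.5561 + 0.4400·6.5547] = 16.3531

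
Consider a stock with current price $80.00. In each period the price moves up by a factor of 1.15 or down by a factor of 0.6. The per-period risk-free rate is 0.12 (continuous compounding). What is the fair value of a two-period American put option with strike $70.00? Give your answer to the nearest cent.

Risk-neutral probability p = (e^0.12 − 0.6)/(1.15 − 0.6) = 0.5275/0.5500 = 0.9591
Terminal stock prices: S_uu = 105.8, S_ud = 55.2, S_dd = 28.8
Terminal payoffs (K − S): max(-35.8, 0) = 0, max(14.8, 0) = 14.8, max(41.2, 0) = 41.2
Node u (S = 92): continuation = e^(−0.12)·[0.9591·0.0000 + 0.0409·14.8000] = 0.5371; exercise value = 0.0000 ≤ continuation, so V_u = 0.5371
Node d (S = 48): continuation = e^(−0.12)·[0.9591·14.8000 + 0.0409·41.2000] = 14.0844; exercise value = 22.0000 > continuation, so V_d = 22.0000 (exercise)
Node 0 (S = 80): continuation = e^(−0.12)·[0.9591·0.5371 + 0.0409·22.0000] = 1.2552; exercise value = 0.0000 ≤ continuation, so V_0 = 1.2552

$1.26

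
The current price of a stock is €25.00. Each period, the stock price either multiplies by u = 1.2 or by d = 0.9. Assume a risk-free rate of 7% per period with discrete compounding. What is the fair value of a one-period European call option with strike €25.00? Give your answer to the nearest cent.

Risk-neutral probability p = (1 + 0.07 − 0.9)/(1.2 − 0.9) = 0.1700/0.3000 = 0.5667
Terminal stock prices: S_u = 30, S_d = 22.5
Terminal payoffs (S − K): max(5, 0) = 5, max(-2.5, 0) = 0
Node 0 (S = 25): V_0 = 1/1.07·[0.5667·5.0000 + 0.4333·0.0000] = 2.6480

€2.65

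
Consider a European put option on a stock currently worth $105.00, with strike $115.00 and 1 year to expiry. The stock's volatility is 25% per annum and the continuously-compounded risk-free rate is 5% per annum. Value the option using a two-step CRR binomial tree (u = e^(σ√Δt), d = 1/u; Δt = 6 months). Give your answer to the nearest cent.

$13.52

CRR parameters: u = e^(σ√Δt) = e^(0.25·√0.5) = 1.1934, d = 1/u = 0.8380
Per-period rate: rΔt = 0.05·0.5 = 0.025, so R = e^0.025 = 1.0253
Risk-neutral probability p = (e^0.025 − 0.8380)/(1.1934 − 0.8380) = 0.1873/0.3554 = 0.5272
Terminal stock prices: S_uu = 149.5, S_ud = 105, S_dd = 73.73
Terminal payoffs (K − S): max(-34.53, 0) = 0, max(10, 0) = 10, max(41.27, 0) = 41.27
Node u (S = 125.3): V_u = e^(−0.025)·[0.5272·0.0000 + 0.4728·10.0000] = 4.6117
Node d (S = 87.99): V_d = e^(−0.025)·[0.5272·10.0000 + 0.4728·41.2702] = 24.1741
Node 0 (S = 105): V_0 = e^(−0.025)·[0.5272·4.6117 + 0.4728·24.1741] = 13.5195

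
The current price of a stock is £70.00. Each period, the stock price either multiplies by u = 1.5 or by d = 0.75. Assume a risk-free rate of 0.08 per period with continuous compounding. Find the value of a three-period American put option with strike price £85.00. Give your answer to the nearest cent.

Risk-neutral probability p = (e^0.08 − 0.75)/(1.5 − 0.75) = 0.3333/0.7500 = 0.4444
Terminal stock prices: S_uuu = 236.2, S_uud = 118.1, S_udd = 59.06, S_ddd = 29.53
Terminal payoffs (K − S): max(-151.2, 0) = 0, max(-33.12, 0) = 0, max(25.94, 0) = 25.94, max(55.47, 0) = 55.47
Node uu (S = 157.5): continuation = e^(−0.08)·[0.4444·0.0000 + 0.5556·0.0000] = 0.0000; exercise value = 0.0000 ≤ continuation, so V_uu = 0.0000
Node ud (S = 78.75): continuation = e^(−0.08)·[0.4444·0.0000 + 0.5556·25.9375] = 13.3033; exercise value = 6.2500 ≤ continuation, so V_ud = 13.3033
Node dd (S = 39.38): continuation = e^(−0.08)·[0.4444·25.9375 + 0.5556·55.4688] = 39.0899; exercise value = 45.6250 > continuation, so V_dd = 45.6250 (exercise)
Node u (S = 105): continuation = e^(−0.08)·[0.4444·0.0000 + 0.5556·13.3033] = 6.8233; exercise value = 0.0000 ≤ continuation, so V_u = 6.8233
Node d (S = 52.5): continuation = e^(−0.08)·[0.4444·13.3033 + 0.5556·45.6250] = 28.8583; exercise value = 32.5000 > continuation, so V_d = 32.5000 (exercise)
Node 0 (S = 70): continuation = e^(−0.08)·[0.4444·6.8233 + 0.5556·32.5000] = 19.4682; exercise value = 15.0000 ≤ continuation, so V_0 = 19.4682

£19.47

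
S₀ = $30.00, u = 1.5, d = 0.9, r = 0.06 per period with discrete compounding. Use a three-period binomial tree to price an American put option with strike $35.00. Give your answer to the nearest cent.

Risk-neutral probability p = (1 + 0.06 − 0.9)/(1.5 − 0.9) = 0.1600/0.6000 = 0.2667
Terminal stock prices: S_uuu = 101.2, S_uud = 60.75, S_udd = 36.45, S_ddd = 21.87
Terminal payoffs (K − S): max(-66.25, 0) = 0, max(-25.75, 0) = 0, max(-1.45, 0) = 0, max(13.13, 0) = 13.13
Node uu (S = 67.5): continuation = 1/1.06·[0.2667·0.0000 + 0.7333·0.0000] = 0.0000; exercise value = 0.0000 ≤ continuation, so V_uu = 0.0000
Node ud (S = 40.5): continuation = 1/1.06·[0.2667·0.0000 + 0.7333·0.0000] = 0.0000; exercise value = 0.0000 ≤ continuation, so V_ud = 0.0000
Node dd (S = 24.3): continuation = 1/1.06·[0.2667·0.0000 + 0.7333·13.1300] = 9.0836; exercise value = 10.7000 > continuation, so V_dd = 10.7000 (exercise)
Node u (S = 45): continuation = 1/1.06·[0.2667·0.0000 + 0.7333·0.0000] = 0.0000; exercise value = 0.0000 ≤ continuation, so V_u = 0.0000
Node d (S = 27): continuation = 1/1.06·[0.2667·0.0000 + 0.7333·10.7000] = 7.4025; exercise value = 8.0000 > continuation, so V_d = 8.0000 (exercise)
Node 0 (S = 30): continuation = 1/1.06·[0.2667·0.0000 + 0.7333·8.0000] = 5.5346; exercise value = 5.0000 ≤ continuation, so V_0 = 5.5346

$5.53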